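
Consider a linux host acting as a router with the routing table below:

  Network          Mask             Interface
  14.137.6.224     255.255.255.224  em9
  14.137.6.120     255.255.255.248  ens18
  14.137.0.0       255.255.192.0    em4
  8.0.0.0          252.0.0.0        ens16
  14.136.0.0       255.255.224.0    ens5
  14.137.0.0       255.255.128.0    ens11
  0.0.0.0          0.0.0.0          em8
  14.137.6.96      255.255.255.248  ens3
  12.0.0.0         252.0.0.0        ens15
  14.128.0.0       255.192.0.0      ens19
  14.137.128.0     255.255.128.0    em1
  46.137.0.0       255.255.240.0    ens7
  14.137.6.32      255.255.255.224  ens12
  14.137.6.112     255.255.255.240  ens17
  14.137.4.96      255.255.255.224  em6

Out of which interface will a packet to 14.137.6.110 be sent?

em4

Routes whose prefix contains 14.137.6.110:
  0.0.0.0/0 (default, matches everything) -> em8
  12.0.0.0/6 (12.0.0.0 - 15.255.255.255) -> ens15
  14.128.0.0/10 (14.128.0.0 - 14.191.255.255) -> ens19
  14.137.0.0/17 (14.137.0.0 - 14.137.127.255) -> ens11
  14.137.0.0/18 (14.137.0.0 - 14.137.63.255) -> em4
More-specific entries that do NOT match:
  14.137.6.120/29 (14.137.6.120 - 14.137.6.127) does not contain 14.137.6.110
  14.137.6.96/29 (14.137.6.96 - 14.137.6.103) does not contain 14.137.6.110
  14.137.6.112/28 (14.137.6.112 - 14.137.6.127) does not contain 14.137.6.110
  14.137.6.224/27 (14.137.6.224 - 14.137.6.255) does not contain 14.137.6.110
  14.137.6.32/27 (14.137.6.32 - 14.137.6.63) does not contain 14.137.6.110
  14.137.4.96/27 (14.137.4.96 - 14.137.4.127) does not contain 14.137.6.110
  46.137.0.0/20 (46.137.0.0 - 46.137.15.255) does not contain 14.137.6.110
  14.136.0.0/19 (14.136.0.0 - 14.136.31.255) does not contain 14.137.6.110
Longest matching prefix is /18 -> interface em4.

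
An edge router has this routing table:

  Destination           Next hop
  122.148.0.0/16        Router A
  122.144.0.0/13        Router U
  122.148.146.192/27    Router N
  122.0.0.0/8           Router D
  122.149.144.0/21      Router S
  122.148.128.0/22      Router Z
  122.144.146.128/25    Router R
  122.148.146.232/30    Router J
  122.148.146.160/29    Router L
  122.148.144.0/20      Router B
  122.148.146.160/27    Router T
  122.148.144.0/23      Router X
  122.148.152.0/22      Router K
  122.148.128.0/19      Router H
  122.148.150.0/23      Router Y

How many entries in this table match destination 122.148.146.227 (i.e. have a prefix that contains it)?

Prefixes containing 122.148.146.227:
  122.0.0.0/8 (122.0.0.0 - 122.255.255.255)
  122.144.0.0/13 (122.144.0.0 - 122.151.255.255)
  122.148.0.0/16 (122.148.0.0 - 122.148.255.255)
  122.148.128.0/19 (122.148.128.0 - 122.148.159.255)
  122.148.144.0/20 (122.148.144.0 - 122.148.159.255)
Total matching entries: 5.

5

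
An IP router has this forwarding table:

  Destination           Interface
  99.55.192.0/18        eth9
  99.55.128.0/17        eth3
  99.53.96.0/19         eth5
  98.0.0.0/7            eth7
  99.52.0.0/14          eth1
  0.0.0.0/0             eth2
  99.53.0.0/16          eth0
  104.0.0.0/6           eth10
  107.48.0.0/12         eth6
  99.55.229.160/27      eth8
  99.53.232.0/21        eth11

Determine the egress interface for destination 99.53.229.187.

Routes whose prefix contains 99.53.229.187:
  0.0.0.0/0 (default, matches everything) -> eth2
  98.0.0.0/7 (98.0.0.0 - 99.255.255.255) -> eth7
  99.52.0.0/14 (99.52.0.0 - 99.55.255.255) -> eth1
  99.53.0.0/16 (99.53.0.0 - 99.53.255.255) -> eth0
More-specific entries that do NOT match:
  99.55.229.160/27 (99.55.229.160 - 99.55.229.191) does not contain 99.53.229.187
  99.53.232.0/21 (99.53.232.0 - 99.53.239.255) does not contain 99.53.229.187
  99.53.96.0/19 (99.53.96.0 - 99.53.127.255) does not contain 99.53.229.187
  99.55.192.0/18 (99.55.192.0 - 99.55.255.255) does not contain 99.53.229.187
  99.55.128.0/17 (99.55.128.0 - 99.55.255.255) does not contain 99.53.229.187
Longest matching prefix is /16 -> interface eth0.

eth0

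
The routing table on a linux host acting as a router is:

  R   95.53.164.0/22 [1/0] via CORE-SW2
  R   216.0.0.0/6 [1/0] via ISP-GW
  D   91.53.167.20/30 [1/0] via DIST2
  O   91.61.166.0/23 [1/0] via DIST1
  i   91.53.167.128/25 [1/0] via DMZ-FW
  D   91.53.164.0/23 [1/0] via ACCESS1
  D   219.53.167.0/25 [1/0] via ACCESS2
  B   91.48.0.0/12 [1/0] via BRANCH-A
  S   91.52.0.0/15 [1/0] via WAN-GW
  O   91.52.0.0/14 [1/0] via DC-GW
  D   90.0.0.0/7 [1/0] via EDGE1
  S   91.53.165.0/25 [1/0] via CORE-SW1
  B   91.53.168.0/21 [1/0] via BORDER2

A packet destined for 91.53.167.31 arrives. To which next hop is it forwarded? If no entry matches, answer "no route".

WAN-GW

Routes whose prefix contains 91.53.167.31:
  90.0.0.0/7 (90.0.0.0 - 91.255.255.255) -> EDGE1
  91.48.0.0/12 (91.48.0.0 - 91.63.255.255) -> BRANCH-A
  91.52.0.0/14 (91.52.0.0 - 91.55.255.255) -> DC-GW
  91.52.0.0/15 (91.52.0.0 - 91.53.255.255) -> WAN-GW
More-specific entries that do NOT match:
  91.53.167.20/30 (91.53.167.20 - 91.53.167.23) does not contain 91.53.167.31
  91.53.167.128/25 (91.53.167.128 - 91.53.167.255) does not contain 91.53.167.31
  219.53.167.0/25 (219.53.167.0 - 219.53.167.127) does not contain 91.53.167.31
  91.53.165.0/25 (91.53.165.0 - 91.53.165.127) does not contain 91.53.167.31
  91.61.166.0/23 (91.61.166.0 - 91.61.167.255) does not contain 91.53.167.31
  91.53.164.0/23 (91.53.164.0 - 91.53.165.255) does not contain 91.53.167.31
  95.53.164.0/22 (95.53.164.0 - 95.53.167.255) does not contain 91.53.167.31
  91.53.168.0/21 (91.53.168.0 - 91.53.175.255) does not contain 91.53.167.31
Longest matching prefix is /15 -> next hop WAN-GW.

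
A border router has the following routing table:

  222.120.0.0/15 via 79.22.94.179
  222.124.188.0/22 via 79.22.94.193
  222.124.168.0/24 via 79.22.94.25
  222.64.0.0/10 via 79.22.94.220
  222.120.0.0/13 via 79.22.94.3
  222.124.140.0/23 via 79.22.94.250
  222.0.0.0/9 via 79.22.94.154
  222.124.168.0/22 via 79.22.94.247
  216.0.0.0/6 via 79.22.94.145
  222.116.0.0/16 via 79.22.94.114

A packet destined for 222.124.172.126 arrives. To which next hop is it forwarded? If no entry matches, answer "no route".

79.22.94.3

Routes whose prefix contains 222.124.172.126:
  222.0.0.0/9 (222.0.0.0 - 222.127.255.255) -> 79.22.94.154
  222.64.0.0/10 (222.64.0.0 - 222.127.255.255) -> 79.22.94.220
  222.120.0.0/13 (222.120.0.0 - 222.127.255.255) -> 79.22.94.3
More-specific entries that do NOT match:
  222.124.168.0/24 (222.124.168.0 - 222.124.168.255) does not contain 222.124.172.126
  222.124.140.0/23 (222.124.140.0 - 222.124.141.255) does not contain 222.124.172.126
  222.124.188.0/22 (222.124.188.0 - 222.124.191.255) does not contain 222.124.172.126
  222.124.168.0/22 (222.124.168.0 - 222.124.171.255) does not contain 222.124.172.126
  222.116.0.0/16 (222.116.0.0 - 222.116.255.255) does not contain 222.124.172.126
  222.120.0.0/15 (222.120.0.0 - 222.121.255.255) does not contain 222.124.172.126
Longest matching prefix is /13 -> next hop 79.22.94.3.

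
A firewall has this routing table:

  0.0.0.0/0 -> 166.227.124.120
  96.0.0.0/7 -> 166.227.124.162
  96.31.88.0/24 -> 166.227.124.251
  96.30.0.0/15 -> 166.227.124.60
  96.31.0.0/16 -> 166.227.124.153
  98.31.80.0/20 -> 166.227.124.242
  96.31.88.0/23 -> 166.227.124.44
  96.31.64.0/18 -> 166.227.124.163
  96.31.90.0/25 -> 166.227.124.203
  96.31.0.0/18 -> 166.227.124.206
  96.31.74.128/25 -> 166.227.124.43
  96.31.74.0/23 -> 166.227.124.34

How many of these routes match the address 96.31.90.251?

5

Prefixes containing 96.31.90.251:
  0.0.0.0/0 (default, matches everything)
  96.0.0.0/7 (96.0.0.0 - 97.255.255.255)
  96.30.0.0/15 (96.30.0.0 - 96.31.255.255)
  96.31.0.0/16 (96.31.0.0 - 96.31.255.255)
  96.31.64.0/18 (96.31.64.0 - 96.31.127.255)
Total matching entries: 5.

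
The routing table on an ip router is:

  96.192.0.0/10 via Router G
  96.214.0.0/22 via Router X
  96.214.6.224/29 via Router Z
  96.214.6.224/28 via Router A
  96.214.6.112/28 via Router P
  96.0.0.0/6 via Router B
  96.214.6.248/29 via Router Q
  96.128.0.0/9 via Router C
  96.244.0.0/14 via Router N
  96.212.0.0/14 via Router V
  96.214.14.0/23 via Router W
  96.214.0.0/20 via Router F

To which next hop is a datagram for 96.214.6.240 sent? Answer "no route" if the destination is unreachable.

Router F

Routes whose prefix contains 96.214.6.240:
  96.0.0.0/6 (96.0.0.0 - 99.255.255.255) -> Router B
  96.128.0.0/9 (96.128.0.0 - 96.255.255.255) -> Router C
  96.192.0.0/10 (96.192.0.0 - 96.255.255.255) -> Router G
  96.212.0.0/14 (96.212.0.0 - 96.215.255.255) -> Router V
  96.214.0.0/20 (96.214.0.0 - 96.214.15.255) -> Router F
More-specific entries that do NOT match:
  96.214.6.224/29 (96.214.6.224 - 96.214.6.231) does not contain 96.214.6.240
  96.214.6.248/29 (96.214.6.248 - 96.214.6.255) does not contain 96.214.6.240
  96.214.6.224/28 (96.214.6.224 - 96.214.6.239) does not contain 96.214.6.240
  96.214.6.112/28 (96.214.6.112 - 96.214.6.127) does not contain 96.214.6.240
  96.214.14.0/23 (96.214.14.0 - 96.214.15.255) does not contain 96.214.6.240
  96.214.0.0/22 (96.214.0.0 - 96.214.3.255) does not contain 96.214.6.240
Longest matching prefix is /20 -> next hop Router F.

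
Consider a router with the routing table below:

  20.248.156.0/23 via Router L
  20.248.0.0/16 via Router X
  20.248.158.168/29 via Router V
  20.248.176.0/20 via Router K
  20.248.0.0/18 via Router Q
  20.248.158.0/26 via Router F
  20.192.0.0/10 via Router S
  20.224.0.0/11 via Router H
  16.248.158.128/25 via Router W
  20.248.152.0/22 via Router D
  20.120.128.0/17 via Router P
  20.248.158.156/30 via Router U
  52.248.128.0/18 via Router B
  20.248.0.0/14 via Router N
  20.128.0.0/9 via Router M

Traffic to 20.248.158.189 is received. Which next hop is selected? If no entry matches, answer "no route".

Routes whose prefix contains 20.248.158.189:
  20.128.0.0/9 (20.128.0.0 - 20.255.255.255) -> Router M
  20.192.0.0/10 (20.192.0.0 - 20.255.255.255) -> Router S
  20.224.0.0/11 (20.224.0.0 - 20.255.255.255) -> Router H
  20.248.0.0/14 (20.248.0.0 - 20.251.255.255) -> Router N
  20.248.0.0/16 (20.248.0.0 - 20.248.255.255) -> Router X
More-specific entries that do NOT match:
  20.248.158.156/30 (20.248.158.156 - 20.248.158.159) does not contain 20.248.158.189
  20.248.158.168/29 (20.248.158.168 - 20.248.158.175) does not contain 20.248.158.189
  20.248.158.0/26 (20.248.158.0 - 20.248.158.63) does not contain 20.248.158.189
  16.248.158.128/25 (16.248.158.128 - 16.248.158.255) does not contain 20.248.158.189
  20.248.156.0/23 (20.248.156.0 - 20.248.157.255) does not contain 20.248.158.189
  20.248.152.0/22 (20.248.152.0 - 20.248.155.255) does not contain 20.248.158.189
  20.248.176.0/20 (20.248.176.0 - 20.248.191.255) does not contain 20.248.158.189
  20.248.0.0/18 (20.248.0.0 - 20.248.63.255) does not contain 20.248.158.189
  52.248.128.0/18 (52.248.128.0 - 52.248.191.255) does not contain 20.248.158.189
  20.120.128.0/17 (20.120.128.0 - 20.120.255.255) does not contain 20.248.158.189
Longest matching prefix is /16 -> next hop Router X.

Router X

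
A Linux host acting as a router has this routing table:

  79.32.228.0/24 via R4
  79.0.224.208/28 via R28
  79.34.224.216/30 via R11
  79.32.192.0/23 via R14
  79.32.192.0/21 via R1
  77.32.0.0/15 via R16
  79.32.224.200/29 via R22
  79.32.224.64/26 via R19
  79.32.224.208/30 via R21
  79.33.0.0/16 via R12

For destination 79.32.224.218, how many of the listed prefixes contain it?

0

No listed prefix contains 79.32.224.218.
Total matching entries: 0.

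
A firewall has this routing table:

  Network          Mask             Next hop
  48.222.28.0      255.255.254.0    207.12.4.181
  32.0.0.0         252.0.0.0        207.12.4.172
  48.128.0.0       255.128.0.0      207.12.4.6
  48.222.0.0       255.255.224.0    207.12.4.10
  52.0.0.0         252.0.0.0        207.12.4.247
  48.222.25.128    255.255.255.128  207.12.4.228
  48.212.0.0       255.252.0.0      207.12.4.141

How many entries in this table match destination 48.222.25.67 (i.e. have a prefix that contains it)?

2

Prefixes containing 48.222.25.67:
  48.128.0.0/9 (48.128.0.0 - 48.255.255.255)
  48.222.0.0/19 (48.222.0.0 - 48.222.31.255)
Total matching entries: 2.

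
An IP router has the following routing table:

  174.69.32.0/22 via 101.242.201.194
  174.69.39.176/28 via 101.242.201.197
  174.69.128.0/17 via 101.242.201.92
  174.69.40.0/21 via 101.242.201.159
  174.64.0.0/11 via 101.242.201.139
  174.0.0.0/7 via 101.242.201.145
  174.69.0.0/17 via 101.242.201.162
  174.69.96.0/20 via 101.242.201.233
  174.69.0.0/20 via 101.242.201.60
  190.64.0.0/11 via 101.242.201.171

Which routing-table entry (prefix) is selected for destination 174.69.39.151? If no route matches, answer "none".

Entries matching 174.69.39.151:
  174.0.0.0/7 (174.0.0.0 - 175.255.255.255)
  174.64.0.0/11 (174.64.0.0 - 174.95.255.255)
  174.69.0.0/17 (174.69.0.0 - 174.69.127.255)
Most specific is 174.69.0.0/17.

174.69.0.0/17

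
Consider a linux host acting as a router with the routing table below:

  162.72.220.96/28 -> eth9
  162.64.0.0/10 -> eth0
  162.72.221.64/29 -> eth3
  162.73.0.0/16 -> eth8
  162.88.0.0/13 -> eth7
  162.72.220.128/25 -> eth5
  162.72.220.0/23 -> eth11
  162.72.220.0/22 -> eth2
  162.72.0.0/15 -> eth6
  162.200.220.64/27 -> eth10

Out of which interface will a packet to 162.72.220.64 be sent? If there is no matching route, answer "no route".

eth11

Routes whose prefix contains 162.72.220.64:
  162.64.0.0/10 (162.64.0.0 - 162.127.255.255) -> eth0
  162.72.0.0/15 (162.72.0.0 - 162.73.255.255) -> eth6
  162.72.220.0/22 (162.72.220.0 - 162.72.223.255) -> eth2
  162.72.220.0/23 (162.72.220.0 - 162.72.221.255) -> eth11
More-specific entries that do NOT match:
  162.72.221.64/29 (162.72.221.64 - 162.72.221.71) does not contain 162.72.220.64
  162.72.220.96/28 (162.72.220.96 - 162.72.220.111) does not contain 162.72.220.64
  162.200.220.64/27 (162.200.220.64 - 162.200.220.95) does not contain 162.72.220.64
  162.72.220.128/25 (162.72.220.128 - 162.72.220.255) does not contain 162.72.220.64
Longest matching prefix is /23 -> interface eth11.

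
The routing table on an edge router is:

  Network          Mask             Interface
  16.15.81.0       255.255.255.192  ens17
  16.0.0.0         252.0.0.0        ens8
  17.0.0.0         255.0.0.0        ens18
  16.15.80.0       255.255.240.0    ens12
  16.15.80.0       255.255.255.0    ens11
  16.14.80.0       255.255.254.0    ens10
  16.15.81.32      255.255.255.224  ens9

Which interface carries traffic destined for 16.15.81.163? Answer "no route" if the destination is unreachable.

Routes whose prefix contains 16.15.81.163:
  16.0.0.0/6 (16.0.0.0 - 19.255.255.255) -> ens8
  16.15.80.0/20 (16.15.80.0 - 16.15.95.255) -> ens12
More-specific entries that do NOT match:
  16.15.81.32/27 (16.15.81.32 - 16.15.81.63) does not contain 16.15.81.163
  16.15.81.0/26 (16.15.81.0 - 16.15.81.63) does not contain 16.15.81.163
  16.15.80.0/24 (16.15.80.0 - 16.15.80.255) does not contain 16.15.81.163
  16.14.80.0/23 (16.14.80.0 - 16.14.81.255) does not contain 16.15.81.163
Longest matching prefix is /20 -> interface ens12.

ens12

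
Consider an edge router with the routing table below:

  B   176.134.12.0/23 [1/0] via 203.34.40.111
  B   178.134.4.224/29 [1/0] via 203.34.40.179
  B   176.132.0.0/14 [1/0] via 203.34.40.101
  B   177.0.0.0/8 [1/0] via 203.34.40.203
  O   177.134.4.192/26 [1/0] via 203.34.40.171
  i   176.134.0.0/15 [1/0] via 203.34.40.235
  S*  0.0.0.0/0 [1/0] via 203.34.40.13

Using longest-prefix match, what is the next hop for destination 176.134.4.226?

Routes whose prefix contains 176.134.4.226:
  0.0.0.0/0 (default, matches everything) -> 203.34.40.13
  176.132.0.0/14 (176.132.0.0 - 176.135.255.255) -> 203.34.40.101
  176.134.0.0/15 (176.134.0.0 - 176.135.255.255) -> 203.34.40.235
More-specific entries that do NOT match:
  178.134.4.224/29 (178.134.4.224 - 178.134.4.231) does not contain 176.134.4.226
  177.134.4.192/26 (177.134.4.192 - 177.134.4.255) does not contain 176.134.4.226
  176.134.12.0/23 (176.134.12.0 - 176.134.13.255) does not contain 176.134.4.226
Longest matching prefix is /15 -> next hop 203.34.40.235.

203.34.40.235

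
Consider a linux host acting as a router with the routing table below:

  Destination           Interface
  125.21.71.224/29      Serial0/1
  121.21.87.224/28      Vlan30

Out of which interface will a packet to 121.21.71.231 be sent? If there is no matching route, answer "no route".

No entry's prefix contains 121.21.71.231; there is no default route.

no route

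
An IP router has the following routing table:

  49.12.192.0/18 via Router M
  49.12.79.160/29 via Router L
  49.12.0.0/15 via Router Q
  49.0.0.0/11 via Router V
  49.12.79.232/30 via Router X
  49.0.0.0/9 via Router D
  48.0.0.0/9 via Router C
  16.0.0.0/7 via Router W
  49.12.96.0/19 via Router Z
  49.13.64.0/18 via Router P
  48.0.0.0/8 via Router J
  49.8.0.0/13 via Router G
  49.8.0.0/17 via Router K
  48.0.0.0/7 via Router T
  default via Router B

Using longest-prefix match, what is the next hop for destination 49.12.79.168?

Router Q

Routes whose prefix contains 49.12.79.168:
  0.0.0.0/0 (default, matches everything) -> Router B
  48.0.0.0/7 (48.0.0.0 - 49.255.255.255) -> Router T
  49.0.0.0/9 (49.0.0.0 - 49.127.255.255) -> Router D
  49.0.0.0/11 (49.0.0.0 - 49.31.255.255) -> Router V
  49.8.0.0/13 (49.8.0.0 - 49.15.255.255) -> Router G
  49.12.0.0/15 (49.12.0.0 - 49.13.255.255) -> Router Q
More-specific entries that do NOT match:
  49.12.79.232/30 (49.12.79.232 - 49.12.79.235) does not contain 49.12.79.168
  49.12.79.160/29 (49.12.79.160 - 49.12.79.167) does not contain 49.12.79.168
  49.12.96.0/19 (49.12.96.0 - 49.12.127.255) does not contain 49.12.79.168
  49.12.192.0/18 (49.12.192.0 - 49.12.255.255) does not contain 49.12.79.168
  49.13.64.0/18 (49.13.64.0 - 49.13.127.255) does not contain 49.12.79.168
  49.8.0.0/17 (49.8.0.0 - 49.8.127.255) does not contain 49.12.79.168
Longest matching prefix is /15 -> next hop Router Q.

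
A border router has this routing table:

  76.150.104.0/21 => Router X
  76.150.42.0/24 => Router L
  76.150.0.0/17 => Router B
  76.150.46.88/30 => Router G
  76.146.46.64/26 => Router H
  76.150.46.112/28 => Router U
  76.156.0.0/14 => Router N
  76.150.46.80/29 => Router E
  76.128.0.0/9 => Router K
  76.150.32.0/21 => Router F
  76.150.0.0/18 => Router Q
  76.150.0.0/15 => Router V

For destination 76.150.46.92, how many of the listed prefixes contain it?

Prefixes containing 76.150.46.92:
  76.128.0.0/9 (76.128.0.0 - 76.255.255.255)
  76.150.0.0/15 (76.150.0.0 - 76.151.255.255)
  76.150.0.0/17 (76.150.0.0 - 76.150.127.255)
  76.150.0.0/18 (76.150.0.0 - 76.150.63.255)
Total matching entries: 4.

4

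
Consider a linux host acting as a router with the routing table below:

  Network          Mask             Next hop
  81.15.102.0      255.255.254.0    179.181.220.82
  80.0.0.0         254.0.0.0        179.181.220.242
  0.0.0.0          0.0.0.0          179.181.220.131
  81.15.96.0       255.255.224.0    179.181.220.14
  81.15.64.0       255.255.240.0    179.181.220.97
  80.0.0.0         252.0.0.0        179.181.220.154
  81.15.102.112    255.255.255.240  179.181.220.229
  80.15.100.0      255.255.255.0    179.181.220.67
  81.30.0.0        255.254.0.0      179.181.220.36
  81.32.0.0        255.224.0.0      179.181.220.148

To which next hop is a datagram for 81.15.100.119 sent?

179.181.220.14

Routes whose prefix contains 81.15.100.119:
  0.0.0.0/0 (default, matches everything) -> 179.181.220.131
  80.0.0.0/6 (80.0.0.0 - 83.255.255.255) -> 179.181.220.154
  80.0.0.0/7 (80.0.0.0 - 81.255.255.255) -> 179.181.220.242
  81.15.96.0/19 (81.15.96.0 - 81.15.127.255) -> 179.181.220.14
More-specific entries that do NOT match:
  81.15.102.112/28 (81.15.102.112 - 81.15.102.127) does not contain 81.15.100.119
  80.15.100.0/24 (80.15.100.0 - 80.15.100.255) does not contain 81.15.100.119
  81.15.102.0/23 (81.15.102.0 - 81.15.103.255) does not contain 81.15.100.119
  81.15.64.0/20 (81.15.64.0 - 81.15.79.255) does not contain 81.15.100.119
Longest matching prefix is /19 -> next hop 179.181.220.14.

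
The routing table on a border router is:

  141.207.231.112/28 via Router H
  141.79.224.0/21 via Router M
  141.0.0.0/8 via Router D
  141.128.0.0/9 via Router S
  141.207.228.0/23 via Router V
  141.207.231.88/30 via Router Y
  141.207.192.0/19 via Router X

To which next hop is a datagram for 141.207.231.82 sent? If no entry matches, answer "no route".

Router S

Routes whose prefix contains 141.207.231.82:
  141.0.0.0/8 (141.0.0.0 - 141.255.255.255) -> Router D
  141.128.0.0/9 (141.128.0.0 - 141.255.255.255) -> Router S
More-specific entries that do NOT match:
  141.207.231.88/30 (141.207.231.88 - 141.207.231.91) does not contain 141.207.231.82
  141.207.231.112/28 (141.207.231.112 - 141.207.231.127) does not contain 141.207.231.82
  141.207.228.0/23 (141.207.228.0 - 141.207.229.255) does not contain 141.207.231.82
  141.79.224.0/21 (141.79.224.0 - 141.79.231.255) does not contain 141.207.231.82
  141.207.192.0/19 (141.207.192.0 - 141.207.223.255) does not contain 141.207.231.82
Longest matching prefix is /9 -> next hop Router S.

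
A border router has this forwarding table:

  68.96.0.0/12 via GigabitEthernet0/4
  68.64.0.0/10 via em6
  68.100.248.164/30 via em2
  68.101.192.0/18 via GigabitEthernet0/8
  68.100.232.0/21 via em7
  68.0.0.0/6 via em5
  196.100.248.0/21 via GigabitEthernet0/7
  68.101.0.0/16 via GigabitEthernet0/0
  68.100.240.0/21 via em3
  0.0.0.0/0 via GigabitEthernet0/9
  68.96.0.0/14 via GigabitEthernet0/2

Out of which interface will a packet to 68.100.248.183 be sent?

Routes whose prefix contains 68.100.248.183:
  0.0.0.0/0 (default, matches everything) -> GigabitEthernet0/9
  68.0.0.0/6 (68.0.0.0 - 71.255.255.255) -> em5
  68.64.0.0/10 (68.64.0.0 - 68.127.255.255) -> em6
  68.96.0.0/12 (68.96.0.0 - 68.111.255.255) -> GigabitEthernet0/4
More-specific entries that do NOT match:
  68.100.248.164/30 (68.100.248.164 - 68.100.248.167) does not contain 68.100.248.183
  68.100.232.0/21 (68.100.232.0 - 68.100.239.255) does not contain 68.100.248.183
  196.100.248.0/21 (196.100.248.0 - 196.100.255.255) does not contain 68.100.248.183
  68.100.240.0/21 (68.100.240.0 - 68.100.247.255) does not contain 68.100.248.183
  68.101.192.0/18 (68.101.192.0 - 68.101.255.255) does not contain 68.100.248.183
  68.101.0.0/16 (68.101.0.0 - 68.101.255.255) does not contain 68.100.248.183
  68.96.0.0/14 (68.96.0.0 - 68.99.255.255) does not contain 68.100.248.183
Longest matching prefix is /12 -> interface GigabitEthernet0/4.

GigabitEthernet0/4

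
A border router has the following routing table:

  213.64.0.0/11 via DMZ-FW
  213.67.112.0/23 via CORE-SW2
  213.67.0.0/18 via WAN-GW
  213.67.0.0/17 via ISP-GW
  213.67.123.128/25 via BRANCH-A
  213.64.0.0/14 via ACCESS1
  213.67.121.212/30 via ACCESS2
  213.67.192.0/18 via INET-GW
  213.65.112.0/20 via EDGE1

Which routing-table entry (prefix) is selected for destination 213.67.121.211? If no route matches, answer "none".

213.67.0.0/17

Entries matching 213.67.121.211:
  213.64.0.0/11 (213.64.0.0 - 213.95.255.255)
  213.64.0.0/14 (213.64.0.0 - 213.67.255.255)
  213.67.0.0/17 (213.67.0.0 - 213.67.127.255)
Most specific is 213.67.0.0/17.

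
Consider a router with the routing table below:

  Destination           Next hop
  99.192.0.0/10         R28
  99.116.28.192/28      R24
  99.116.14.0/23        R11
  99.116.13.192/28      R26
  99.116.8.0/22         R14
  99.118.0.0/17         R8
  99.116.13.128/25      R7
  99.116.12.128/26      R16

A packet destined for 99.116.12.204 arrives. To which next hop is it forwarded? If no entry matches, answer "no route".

No entry's prefix contains 99.116.12.204; there is no default route.

no route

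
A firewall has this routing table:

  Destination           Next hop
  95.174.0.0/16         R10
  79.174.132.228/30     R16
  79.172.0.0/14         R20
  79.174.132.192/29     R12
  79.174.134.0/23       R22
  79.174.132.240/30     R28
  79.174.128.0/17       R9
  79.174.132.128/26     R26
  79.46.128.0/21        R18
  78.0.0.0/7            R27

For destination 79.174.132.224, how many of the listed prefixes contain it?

Prefixes containing 79.174.132.224:
  78.0.0.0/7 (78.0.0.0 - 79.255.255.255)
  79.172.0.0/14 (79.172.0.0 - 79.175.255.255)
  79.174.128.0/17 (79.174.128.0 - 79.174.255.255)
Total matching entries: 3.

3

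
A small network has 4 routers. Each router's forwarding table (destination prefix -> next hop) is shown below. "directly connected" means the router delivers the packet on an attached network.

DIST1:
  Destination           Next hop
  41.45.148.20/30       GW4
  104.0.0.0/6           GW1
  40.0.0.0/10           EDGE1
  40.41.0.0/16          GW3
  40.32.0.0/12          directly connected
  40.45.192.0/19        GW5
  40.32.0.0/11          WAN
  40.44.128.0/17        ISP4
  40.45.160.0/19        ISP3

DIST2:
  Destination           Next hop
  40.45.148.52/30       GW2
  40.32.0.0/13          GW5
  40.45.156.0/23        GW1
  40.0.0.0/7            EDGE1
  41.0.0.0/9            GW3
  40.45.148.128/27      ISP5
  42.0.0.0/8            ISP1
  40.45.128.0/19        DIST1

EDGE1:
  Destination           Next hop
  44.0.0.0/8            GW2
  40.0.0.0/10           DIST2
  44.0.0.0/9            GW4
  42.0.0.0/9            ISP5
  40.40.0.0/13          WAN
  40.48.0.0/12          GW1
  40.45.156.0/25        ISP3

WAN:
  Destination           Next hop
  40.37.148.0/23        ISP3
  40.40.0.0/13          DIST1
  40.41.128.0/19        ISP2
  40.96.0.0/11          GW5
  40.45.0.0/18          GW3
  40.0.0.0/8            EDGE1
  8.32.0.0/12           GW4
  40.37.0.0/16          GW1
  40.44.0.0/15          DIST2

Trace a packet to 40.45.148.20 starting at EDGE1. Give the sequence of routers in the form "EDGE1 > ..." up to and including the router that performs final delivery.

EDGE1 > WAN > DIST2 > DIST1

At EDGE1: longest match for 40.45.148.20 is 40.40.0.0/13 -> WAN
At WAN: longest match for 40.45.148.20 is 40.44.0.0/15 -> DIST2
At DIST2: longest match for 40.45.148.20 is 40.45.128.0/19 -> DIST1
At DIST1: longest match for 40.45.148.20 is 40.32.0.0/12 -> directly connected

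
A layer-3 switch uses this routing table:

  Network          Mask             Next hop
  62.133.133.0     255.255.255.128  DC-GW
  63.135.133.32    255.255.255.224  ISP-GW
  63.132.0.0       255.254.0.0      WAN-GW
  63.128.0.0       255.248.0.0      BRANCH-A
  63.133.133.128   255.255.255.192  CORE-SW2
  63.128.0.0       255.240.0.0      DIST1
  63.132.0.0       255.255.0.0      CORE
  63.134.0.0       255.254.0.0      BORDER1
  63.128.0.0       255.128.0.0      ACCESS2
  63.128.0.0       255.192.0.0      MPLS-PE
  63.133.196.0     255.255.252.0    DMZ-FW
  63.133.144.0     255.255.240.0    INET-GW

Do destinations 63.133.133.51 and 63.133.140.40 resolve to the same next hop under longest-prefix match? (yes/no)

yes

63.133.133.51: longest match 63.132.0.0/15 -> WAN-GW
63.133.140.40: longest match 63.132.0.0/15 -> WAN-GW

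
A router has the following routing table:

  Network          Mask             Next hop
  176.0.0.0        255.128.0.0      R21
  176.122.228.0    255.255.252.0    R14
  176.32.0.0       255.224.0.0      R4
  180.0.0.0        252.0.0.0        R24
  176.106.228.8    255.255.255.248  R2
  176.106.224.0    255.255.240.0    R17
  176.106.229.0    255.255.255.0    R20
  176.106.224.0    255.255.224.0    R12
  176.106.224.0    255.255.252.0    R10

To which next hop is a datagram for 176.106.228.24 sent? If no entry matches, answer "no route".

Routes whose prefix contains 176.106.228.24:
  176.0.0.0/9 (176.0.0.0 - 176.127.255.255) -> R21
  176.106.224.0/19 (176.106.224.0 - 176.106.255.255) -> R12
  176.106.224.0/20 (176.106.224.0 - 176.106.239.255) -> R17
More-specific entries that do NOT match:
  176.106.228.8/29 (176.106.228.8 - 176.106.228.15) does not contain 176.106.228.24
  176.106.229.0/24 (176.106.229.0 - 176.106.229.255) does not contain 176.106.228.24
  176.122.228.0/22 (176.122.228.0 - 176.122.231.255) does not contain 176.106.228.24
  176.106.224.0/22 (176.106.224.0 - 176.106.227.255) does not contain 176.106.228.24
Longest matching prefix is /20 -> next hop R17.

R17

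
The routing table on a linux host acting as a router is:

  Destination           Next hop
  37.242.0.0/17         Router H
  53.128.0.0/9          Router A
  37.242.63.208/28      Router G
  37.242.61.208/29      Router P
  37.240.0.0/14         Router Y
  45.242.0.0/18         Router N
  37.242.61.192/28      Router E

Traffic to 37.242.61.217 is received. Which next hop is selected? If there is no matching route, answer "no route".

Router H

Routes whose prefix contains 37.242.61.217:
  37.240.0.0/14 (37.240.0.0 - 37.243.255.255) -> Router Y
  37.242.0.0/17 (37.242.0.0 - 37.242.127.255) -> Router H
More-specific entries that do NOT match:
  37.242.61.208/29 (37.242.61.208 - 37.242.61.215) does not contain 37.242.61.217
  37.242.63.208/28 (37.242.63.208 - 37.242.63.223) does not contain 37.242.61.217
  37.242.61.192/28 (37.242.61.192 - 37.242.61.207) does not contain 37.242.61.217
  45.242.0.0/18 (45.242.0.0 - 45.242.63.255) does not contain 37.242.61.217
Longest matching prefix is /17 -> next hop Router H.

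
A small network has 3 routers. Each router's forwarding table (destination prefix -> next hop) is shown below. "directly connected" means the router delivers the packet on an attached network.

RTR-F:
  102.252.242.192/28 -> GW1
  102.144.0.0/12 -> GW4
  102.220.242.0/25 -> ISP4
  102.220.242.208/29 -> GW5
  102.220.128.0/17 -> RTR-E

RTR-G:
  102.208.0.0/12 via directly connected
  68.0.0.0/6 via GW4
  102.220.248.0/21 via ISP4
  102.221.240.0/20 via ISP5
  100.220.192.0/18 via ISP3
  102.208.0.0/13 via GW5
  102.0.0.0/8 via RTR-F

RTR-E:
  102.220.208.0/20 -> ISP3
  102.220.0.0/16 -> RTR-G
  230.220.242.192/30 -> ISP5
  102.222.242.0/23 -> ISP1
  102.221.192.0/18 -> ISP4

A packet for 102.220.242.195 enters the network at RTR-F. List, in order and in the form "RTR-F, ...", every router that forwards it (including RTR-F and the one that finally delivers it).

At RTR-F: longest match for 102.220.242.195 is 102.220.128.0/17 -> RTR-E
At RTR-E: longest match for 102.220.242.195 is 102.220.0.0/16 -> RTR-G
At RTR-G: longest match for 102.220.242.195 is 102.208.0.0/12 -> directly connected

RTR-F, RTR-E, RTR-G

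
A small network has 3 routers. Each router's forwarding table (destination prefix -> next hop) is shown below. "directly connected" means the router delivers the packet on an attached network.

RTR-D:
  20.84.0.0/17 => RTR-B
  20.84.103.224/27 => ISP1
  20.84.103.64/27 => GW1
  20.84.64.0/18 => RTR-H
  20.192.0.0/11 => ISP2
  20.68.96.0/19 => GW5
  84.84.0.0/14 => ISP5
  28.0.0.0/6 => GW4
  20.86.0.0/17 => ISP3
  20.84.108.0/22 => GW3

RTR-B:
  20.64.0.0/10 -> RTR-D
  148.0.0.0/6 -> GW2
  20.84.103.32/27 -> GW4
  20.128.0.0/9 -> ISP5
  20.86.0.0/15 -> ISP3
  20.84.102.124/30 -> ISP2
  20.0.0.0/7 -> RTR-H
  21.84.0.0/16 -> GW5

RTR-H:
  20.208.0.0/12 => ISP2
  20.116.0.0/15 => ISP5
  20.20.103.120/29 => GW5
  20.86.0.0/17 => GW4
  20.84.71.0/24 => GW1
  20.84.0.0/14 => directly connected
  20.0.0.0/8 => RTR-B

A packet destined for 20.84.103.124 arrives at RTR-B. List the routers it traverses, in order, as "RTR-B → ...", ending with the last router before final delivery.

At RTR-B: longest match for 20.84.103.124 is 20.64.0.0/10 -> RTR-D
At RTR-D: longest match for 20.84.103.124 is 20.84.64.0/18 -> RTR-H
At RTR-H: longest match for 20.84.103.124 is 20.84.0.0/14 -> directly connected

RTR-B → RTR-D → RTR-H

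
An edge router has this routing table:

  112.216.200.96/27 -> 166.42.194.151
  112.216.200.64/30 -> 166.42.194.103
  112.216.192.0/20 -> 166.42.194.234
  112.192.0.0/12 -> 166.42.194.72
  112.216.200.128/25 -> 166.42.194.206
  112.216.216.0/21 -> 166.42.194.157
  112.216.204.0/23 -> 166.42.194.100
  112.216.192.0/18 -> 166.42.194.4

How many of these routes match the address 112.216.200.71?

Prefixes containing 112.216.200.71:
  112.216.192.0/18 (112.216.192.0 - 112.216.255.255)
  112.216.192.0/20 (112.216.192.0 - 112.216.207.255)
Total matching entries: 2.

2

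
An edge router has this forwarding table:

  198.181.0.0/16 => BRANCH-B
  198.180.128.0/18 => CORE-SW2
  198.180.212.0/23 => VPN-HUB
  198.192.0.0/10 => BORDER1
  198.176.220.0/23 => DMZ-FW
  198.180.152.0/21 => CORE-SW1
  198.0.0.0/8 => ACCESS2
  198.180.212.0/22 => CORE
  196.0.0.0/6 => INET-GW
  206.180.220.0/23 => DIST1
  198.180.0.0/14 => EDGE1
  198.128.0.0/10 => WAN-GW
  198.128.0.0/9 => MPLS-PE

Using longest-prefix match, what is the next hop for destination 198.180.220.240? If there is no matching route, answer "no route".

Routes whose prefix contains 198.180.220.240:
  196.0.0.0/6 (196.0.0.0 - 199.255.255.255) -> INET-GW
  198.0.0.0/8 (198.0.0.0 - 198.255.255.255) -> ACCESS2
  198.128.0.0/9 (198.128.0.0 - 198.255.255.255) -> MPLS-PE
  198.128.0.0/10 (198.128.0.0 - 198.191.255.255) -> WAN-GW
  198.180.0.0/14 (198.180.0.0 - 198.183.255.255) -> EDGE1
More-specific entries that do NOT match:
  198.180.212.0/23 (198.180.212.0 - 198.180.213.255) does not contain 198.180.220.240
  198.176.220.0/23 (198.176.220.0 - 198.176.221.255) does not contain 198.180.220.240
  206.180.220.0/23 (206.180.220.0 - 206.180.221.255) does not contain 198.180.220.240
  198.180.212.0/22 (198.180.212.0 - 198.180.215.255) does not contain 198.180.220.240
  198.180.152.0/21 (198.180.152.0 - 198.180.159.255) does not contain 198.180.220.240
  198.180.128.0/18 (198.180.128.0 - 198.180.191.255) does not contain 198.180.220.240
  198.181.0.0/16 (198.181.0.0 - 198.181.255.255) does not contain 198.180.220.240
Longest matching prefix is /14 -> next hop EDGE1.

EDGE1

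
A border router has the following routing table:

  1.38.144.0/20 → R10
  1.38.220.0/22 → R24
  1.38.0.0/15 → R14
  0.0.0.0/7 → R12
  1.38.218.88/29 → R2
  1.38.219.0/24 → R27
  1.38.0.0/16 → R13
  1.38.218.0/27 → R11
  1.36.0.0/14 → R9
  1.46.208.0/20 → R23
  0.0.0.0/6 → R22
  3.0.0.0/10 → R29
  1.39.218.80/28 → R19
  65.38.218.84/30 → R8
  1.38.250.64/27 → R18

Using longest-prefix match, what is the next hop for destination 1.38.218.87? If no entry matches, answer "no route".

Routes whose prefix contains 1.38.218.87:
  0.0.0.0/6 (0.0.0.0 - 3.255.255.255) -> R22
  0.0.0.0/7 (0.0.0.0 - 1.255.255.255) -> R12
  1.36.0.0/14 (1.36.0.0 - 1.39.255.255) -> R9
  1.38.0.0/15 (1.38.0.0 - 1.39.255.255) -> R14
  1.38.0.0/16 (1.38.0.0 - 1.38.255.255) -> R13
More-specific entries that do NOT match:
  65.38.218.84/30 (65.38.218.84 - 65.38.218.87) does not contain 1.38.218.87
  1.38.218.88/29 (1.38.218.88 - 1.38.218.95) does not contain 1.38.218.87
  1.39.218.80/28 (1.39.218.80 - 1.39.218.95) does not contain 1.38.218.87
  1.38.218.0/27 (1.38.218.0 - 1.38.218.31) does not contain 1.38.218.87
  1.38.250.64/27 (1.38.250.64 - 1.38.250.95) does not contain 1.38.218.87
  1.38.219.0/24 (1.38.219.0 - 1.38.219.255) does not contain 1.38.218.87
  1.38.220.0/22 (1.38.220.0 - 1.38.223.255) does not contain 1.38.218.87
  1.38.144.0/20 (1.38.144.0 - 1.38.159.255) does not contain 1.38.218.87
  1.46.208.0/20 (1.46.208.0 - 1.46.223.255) does not contain 1.38.218.87
Longest matching prefix is /16 -> next hop R13.

R13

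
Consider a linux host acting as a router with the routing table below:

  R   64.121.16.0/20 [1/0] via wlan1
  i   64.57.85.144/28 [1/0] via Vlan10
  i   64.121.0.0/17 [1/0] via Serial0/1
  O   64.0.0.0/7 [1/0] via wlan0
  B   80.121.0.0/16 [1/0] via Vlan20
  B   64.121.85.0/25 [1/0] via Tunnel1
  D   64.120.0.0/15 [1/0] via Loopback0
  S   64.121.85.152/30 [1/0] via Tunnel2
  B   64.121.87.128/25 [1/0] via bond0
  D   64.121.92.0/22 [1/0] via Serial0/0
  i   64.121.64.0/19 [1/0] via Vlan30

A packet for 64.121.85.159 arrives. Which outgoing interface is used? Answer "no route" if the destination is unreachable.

Routes whose prefix contains 64.121.85.159:
  64.0.0.0/7 (64.0.0.0 - 65.255.255.255) -> wlan0
  64.120.0.0/15 (64.120.0.0 - 64.121.255.255) -> Loopback0
  64.121.0.0/17 (64.121.0.0 - 64.121.127.255) -> Serial0/1
  64.121.64.0/19 (64.121.64.0 - 64.121.95.255) -> Vlan30
More-specific entries that do NOT match:
  64.121.85.152/30 (64.121.85.152 - 64.121.85.155) does not contain 64.121.85.159
  64.57.85.144/28 (64.57.85.144 - 64.57.85.159) does not contain 64.121.85.159
  64.121.85.0/25 (64.121.85.0 - 64.121.85.127) does not contain 64.121.85.159
  64.121.87.128/25 (64.121.87.128 - 64.121.87.255) does not contain 64.121.85.159
  64.121.92.0/22 (64.121.92.0 - 64.121.95.255) does not contain 64.121.85.159
  64.121.16.0/20 (64.121.16.0 - 64.121.31.255) does not contain 64.121.85.159
Longest matching prefix is /19 -> interface Vlan30.

Vlan30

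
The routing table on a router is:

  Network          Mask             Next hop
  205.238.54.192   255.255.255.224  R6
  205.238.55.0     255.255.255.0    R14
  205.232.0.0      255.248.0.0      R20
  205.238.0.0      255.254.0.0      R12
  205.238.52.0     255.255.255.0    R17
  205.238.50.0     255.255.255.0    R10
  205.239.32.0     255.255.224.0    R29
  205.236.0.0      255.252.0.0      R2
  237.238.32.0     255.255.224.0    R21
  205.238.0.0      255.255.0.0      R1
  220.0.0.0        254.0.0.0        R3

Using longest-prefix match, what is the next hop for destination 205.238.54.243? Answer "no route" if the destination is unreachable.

Routes whose prefix contains 205.238.54.243:
  205.232.0.0/13 (205.232.0.0 - 205.239.255.255) -> R20
  205.236.0.0/14 (205.236.0.0 - 205.239.255.255) -> R2
  205.238.0.0/15 (205.238.0.0 - 205.239.255.255) -> R12
  205.238.0.0/16 (205.238.0.0 - 205.238.255.255) -> R1
More-specific entries that do NOT match:
  205.238.54.192/27 (205.238.54.192 - 205.238.54.223) does not contain 205.238.54.243
  205.238.55.0/24 (205.238.55.0 - 205.238.55.255) does not contain 205.238.54.243
  205.238.52.0/24 (205.238.52.0 - 205.238.52.255) does not contain 205.238.54.243
  205.238.50.0/24 (205.238.50.0 - 205.238.50.255) does not contain 205.238.54.243
  205.239.32.0/19 (205.239.32.0 - 205.239.63.255) does not contain 205.238.54.243
  237.238.32.0/19 (237.238.32.0 - 237.238.63.255) does not contain 205.238.54.243
Longest matching prefix is /16 -> next hop R1.

R1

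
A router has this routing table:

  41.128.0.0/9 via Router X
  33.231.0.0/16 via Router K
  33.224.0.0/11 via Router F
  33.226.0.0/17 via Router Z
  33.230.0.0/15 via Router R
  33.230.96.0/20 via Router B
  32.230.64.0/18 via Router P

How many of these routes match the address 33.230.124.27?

Prefixes containing 33.230.124.27:
  33.224.0.0/11 (33.224.0.0 - 33.255.255.255)
  33.230.0.0/15 (33.230.0.0 - 33.231.255.255)
Total matching entries: 2.

2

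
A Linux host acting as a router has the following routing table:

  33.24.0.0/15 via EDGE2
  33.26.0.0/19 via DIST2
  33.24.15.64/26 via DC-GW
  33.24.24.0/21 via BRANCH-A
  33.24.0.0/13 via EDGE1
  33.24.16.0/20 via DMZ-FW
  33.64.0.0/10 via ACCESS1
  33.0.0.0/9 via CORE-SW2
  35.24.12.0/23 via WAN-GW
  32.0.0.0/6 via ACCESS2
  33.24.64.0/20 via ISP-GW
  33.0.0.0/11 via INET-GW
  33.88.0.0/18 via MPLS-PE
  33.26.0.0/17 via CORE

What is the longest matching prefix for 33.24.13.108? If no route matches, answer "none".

Entries matching 33.24.13.108:
  32.0.0.0/6 (32.0.0.0 - 35.255.255.255)
  33.0.0.0/9 (33.0.0.0 - 33.127.255.255)
  33.0.0.0/11 (33.0.0.0 - 33.31.255.255)
  33.24.0.0/13 (33.24.0.0 - 33.31.255.255)
  33.24.0.0/15 (33.24.0.0 - 33.25.255.255)
Most specific is 33.24.0.0/15.

33.24.0.0/15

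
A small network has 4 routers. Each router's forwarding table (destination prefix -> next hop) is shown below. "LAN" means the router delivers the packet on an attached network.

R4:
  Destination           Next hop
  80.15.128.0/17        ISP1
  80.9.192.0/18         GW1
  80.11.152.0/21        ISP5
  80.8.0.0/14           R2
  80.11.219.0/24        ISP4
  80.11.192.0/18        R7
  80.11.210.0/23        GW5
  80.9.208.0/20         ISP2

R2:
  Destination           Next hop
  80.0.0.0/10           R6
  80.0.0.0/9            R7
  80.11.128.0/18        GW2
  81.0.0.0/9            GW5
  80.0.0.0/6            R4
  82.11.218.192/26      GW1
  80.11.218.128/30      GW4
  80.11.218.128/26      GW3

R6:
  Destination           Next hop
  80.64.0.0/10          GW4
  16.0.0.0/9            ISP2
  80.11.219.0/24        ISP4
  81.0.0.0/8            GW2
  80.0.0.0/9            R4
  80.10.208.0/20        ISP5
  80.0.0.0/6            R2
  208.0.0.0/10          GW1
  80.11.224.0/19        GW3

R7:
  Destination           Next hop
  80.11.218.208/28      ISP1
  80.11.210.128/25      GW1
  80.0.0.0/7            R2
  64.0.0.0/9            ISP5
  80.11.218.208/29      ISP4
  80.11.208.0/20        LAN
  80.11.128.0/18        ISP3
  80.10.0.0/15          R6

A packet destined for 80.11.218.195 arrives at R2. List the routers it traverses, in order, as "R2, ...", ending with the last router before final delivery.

R2, R6, R4, R7

At R2: longest match for 80.11.218.195 is 80.0.0.0/10 -> R6
At R6: longest match for 80.11.218.195 is 80.0.0.0/9 -> R4
At R4: longest match for 80.11.218.195 is 80.11.192.0/18 -> R7
At R7: longest match for 80.11.218.195 is 80.11.208.0/20 -> LAN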